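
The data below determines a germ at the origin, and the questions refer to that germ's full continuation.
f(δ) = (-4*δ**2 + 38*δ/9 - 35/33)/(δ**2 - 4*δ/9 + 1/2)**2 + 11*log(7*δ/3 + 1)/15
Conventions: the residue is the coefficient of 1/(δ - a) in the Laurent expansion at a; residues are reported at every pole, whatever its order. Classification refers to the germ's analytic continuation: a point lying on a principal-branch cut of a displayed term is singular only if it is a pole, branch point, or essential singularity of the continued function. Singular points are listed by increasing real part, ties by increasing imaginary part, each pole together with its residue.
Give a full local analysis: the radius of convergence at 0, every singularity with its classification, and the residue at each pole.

Denominator factor (δ**2 - 4*δ/9 + 1/2)^2: discriminant -146/81, complex-conjugate roots (2/9) + ((1/18)*sqrt(146))*i and (2/9) - ((1/18)*sqrt(146))*i; poles of order 2, moduli (1/2)*sqrt(2) and (1/2)*sqrt(2).
Branch term (11/15)*log(1 - δ/(-3/7)): its argument vanishes at δ = -3/7, a logarithmic branch point, modulus 3/7.
The radius of convergence is the smallest modulus among the singular points: 3/7.
The branch term is analytic at (2/9) - ((1/18)*sqrt(146))*i and contributes nothing to the residue; only the rational part matters.
The factor δ**2 - 4*δ/9 + 1/2 splits as (δ - a)(δ - a') with a = (2/9) - ((1/18)*sqrt(146))*i, a' = (2/9) + ((1/18)*sqrt(146))*i. At the order-2 pole a set g(δ) = (δ - a)^2*(rational part) = [-4*δ**2 + 38*δ/9 - 35/33] / (δ - a')^2.
Order-2 pole: residue = g'(a); g'((2/9) - ((1/18)*sqrt(146))*i) = -((17019/117238)*sqrt(146))*i, so the residue is -((17019/117238)*sqrt(146))*i.
The branch term is analytic at (2/9) + ((1/18)*sqrt(146))*i and contributes nothing to the residue; only the rational part matters.
The factor δ**2 - 4*δ/9 + 1/2 splits as (δ - a)(δ - a') with a = (2/9) + ((1/18)*sqrt(146))*i, a' = (2/9) - ((1/18)*sqrt(146))*i. At the order-2 pole a set g(δ) = (δ - a)^2*(rational part) = [-4*δ**2 + 38*δ/9 - 35/33] / (δ - a')^2.
Order-2 pole: residue = g'(a); g'((2/9) + ((1/18)*sqrt(146))*i) = ((17019/117238)*sqrt(146))*i, so the residue is ((17019/117238)*sqrt(146))*i.
List the singular points by increasing real part (a conjugate pair: the negative imaginary part first).

Radius of convergence at 0: 3/7.
At -3/7: a logarithmic branch point.
At (2/9) - ((1/18)*sqrt(146))*i: a pole of order 2; residue -((17019/117238)*sqrt(146))*i.
At (2/9) + ((1/18)*sqrt(146))*i: a pole of order 2; residue ((17019/117238)*sqrt(146))*i.


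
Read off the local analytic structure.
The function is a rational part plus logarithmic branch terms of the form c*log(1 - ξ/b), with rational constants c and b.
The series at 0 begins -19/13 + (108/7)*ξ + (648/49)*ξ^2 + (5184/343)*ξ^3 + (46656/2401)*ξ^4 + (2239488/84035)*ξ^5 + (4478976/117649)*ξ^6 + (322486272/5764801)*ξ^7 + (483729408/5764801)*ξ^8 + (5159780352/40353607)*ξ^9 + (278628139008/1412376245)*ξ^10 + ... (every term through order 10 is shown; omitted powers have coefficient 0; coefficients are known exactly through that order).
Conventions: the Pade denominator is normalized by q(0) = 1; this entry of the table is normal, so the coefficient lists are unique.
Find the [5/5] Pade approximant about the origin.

The Pade approximant has numerator coefficients [-19/13, 282/13, -39776/637, 41616/637, -5517504/218491, 19122048/7647185]; denominator coefficients [1, -30/7, 320/49, -1440/343, 17280/16807, -6912/117649].

Taylor coefficients needed (read off): a_0 = -19/13, a_1 = 108/7, a_2 = 648/49, a_3 = 5184/343, a_4 = 46656/2401, a_5 = 2239488/84035, a_6 = 4478976/117649, a_7 = 322486272/5764801, a_8 = 483729408/5764801, a_9 = 5159780352/40353607, a_10 = 278628139008/1412376245.
Write the denominator as Q(ξ) = 1 + q1*ξ + q2*ξ^2 + q3*ξ^3 + q4*ξ^4 + q5*ξ^5. Requiring Q*f - P = O(ξ^11) with deg P <= 5 kills the coefficients of ξ^6..ξ^10 in Q*f:
  ξ^6: a_6 + q1*a_5 + q2*a_4 + q3*a_3 + q4*a_2 + q5*a_1 = 0, i.e. 4478976/117649 + (2239488/84035)*q1 + (46656/2401)*q2 + (5184/343)*q3 + (648/49)*q4 + (108/7)*q5 = 0.
  ξ^7: a_7 + q1*a_6 + q2*a_5 + q3*a_4 + q4*a_3 + q5*a_2 = 0, i.e. 322486272/5764801 + (4478976/117649)*q1 + (2239488/84035)*q2 + (46656/2401)*q3 + (5184/343)*q4 + (648/49)*q5 = 0.
  ξ^8: a_8 + q1*a_7 + q2*a_6 + q3*a_5 + q4*a_4 + q5*a_3 = 0, i.e. 483729408/5764801 + (322486272/5764801)*q1 + (4478976/117649)*q2 + (2239488/84035)*q3 + (46656/2401)*q4 + (5184/343)*q5 = 0.
  ξ^9: a_9 + q1*a_8 + q2*a_7 + q3*a_6 + q4*a_5 + q5*a_4 = 0, i.e. 5159780352/40353607 + (483729408/5764801)*q1 + (322486272/5764801)*q2 + (4478976/117649)*q3 + (2239488/84035)*q4 + (46656/2401)*q5 = 0.
  ξ^10: a_10 + q1*a_9 + q2*a_8 + q3*a_7 + q4*a_6 + q5*a_5 = 0, i.e. 278628139008/1412376245 + (5159780352/40353607)*q1 + (483729408/5764801)*q2 + (322486272/5764801)*q3 + (4478976/117649)*q4 + (2239488/84035)*q5 = 0.
Solving this linear system: q1 = -30/7, q2 = 320/49, q3 = -1440/343, q4 = 17280/16807, q5 = -6912/117649.
The numerator is Q*f truncated at degree 5: P0 = a_0 = -19/13; P1 = a_1 + q1*a_0 = 282/13; P2 = a_2 + q1*a_1 + q2*a_0 = -39776/637; P3 = a_3 + q1*a_2 + q2*a_1 + q3*a_0 = 41616/637; P4 = a_4 + q1*a_3 + q2*a_2 + q3*a_1 + q4*a_0 = -5517504/218491; P5 = a_5 + q1*a_4 + q2*a_3 + q3*a_2 + q4*a_1 + q5*a_0 = 19122048/7647185.


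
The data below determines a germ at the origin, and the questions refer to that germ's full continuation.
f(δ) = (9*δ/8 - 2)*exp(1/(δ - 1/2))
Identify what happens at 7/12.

The point is a regular point.

There is no denominator, hence no pole anywhere.
The essential point of exp(1/(δ - (1/2))) is 1/2, not 7/12.
So the germ continues analytically to 7/12.


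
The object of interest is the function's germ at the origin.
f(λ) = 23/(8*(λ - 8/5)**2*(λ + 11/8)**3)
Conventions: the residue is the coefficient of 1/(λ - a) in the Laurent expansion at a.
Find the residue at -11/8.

At the order-3 pole -11/8 set g(λ) = (λ - (-11/8))^3*f(λ) = 23/(8*(λ - 8/5)**2).
Order-3 pole: residue = g''(a)/2; g''(-11/8) = 44160000/200533921, so the residue is 22080000/200533921.

The residue is 22080000/200533921.


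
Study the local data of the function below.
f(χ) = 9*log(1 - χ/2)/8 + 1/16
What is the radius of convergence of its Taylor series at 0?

The radius of convergence is 2.

Branch term (9/8)*log(1 - χ/(2)): its argument vanishes at χ = 2, a logarithmic branch point, modulus 2.
The radius of convergence is the smallest modulus among the singular points: 2.


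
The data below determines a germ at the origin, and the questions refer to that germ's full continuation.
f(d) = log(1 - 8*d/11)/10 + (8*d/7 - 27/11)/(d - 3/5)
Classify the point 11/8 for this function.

The point is a logarithmic branch point.

The term (1/10)*log(1 - d/(11/8)) has argument 1 - 11/8/(11/8) = 0 at 11/8: a logarithmic (infinitely-sheeted) branch point; the remaining terms are analytic or single-valued there.


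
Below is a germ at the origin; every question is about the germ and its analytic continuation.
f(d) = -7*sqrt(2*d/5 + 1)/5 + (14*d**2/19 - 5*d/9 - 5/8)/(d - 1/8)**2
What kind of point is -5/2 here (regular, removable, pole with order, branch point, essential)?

The point is an algebraic (square-root) branch point.

The term (-7/5)*sqrt(1 - d/(-5/2)) has argument 1 - -5/2/(-5/2) = 0 at -5/2: a square-root (algebraic, two-sheeted) branch point; the remaining terms are analytic or single-valued there.


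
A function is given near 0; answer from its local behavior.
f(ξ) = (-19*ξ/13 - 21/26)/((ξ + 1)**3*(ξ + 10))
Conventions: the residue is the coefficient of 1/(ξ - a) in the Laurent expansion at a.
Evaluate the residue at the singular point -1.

The residue is 359/18954.

At the order-3 pole -1 set g(ξ) = (ξ - (-1))^3*f(ξ) = (-19*ξ/13 - 21/26)/(ξ + 10).
Order-3 pole: residue = g''(a)/2; g''(-1) = 359/9477, so the residue is 359/18954.


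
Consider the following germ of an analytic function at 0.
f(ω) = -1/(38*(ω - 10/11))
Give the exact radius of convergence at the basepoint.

Denominator factor (ω - 10/11): pole of order 1 at 10/11, modulus 10/11.
The radius of convergence is the smallest modulus among the singular points: 10/11.

The radius of convergence is 10/11.


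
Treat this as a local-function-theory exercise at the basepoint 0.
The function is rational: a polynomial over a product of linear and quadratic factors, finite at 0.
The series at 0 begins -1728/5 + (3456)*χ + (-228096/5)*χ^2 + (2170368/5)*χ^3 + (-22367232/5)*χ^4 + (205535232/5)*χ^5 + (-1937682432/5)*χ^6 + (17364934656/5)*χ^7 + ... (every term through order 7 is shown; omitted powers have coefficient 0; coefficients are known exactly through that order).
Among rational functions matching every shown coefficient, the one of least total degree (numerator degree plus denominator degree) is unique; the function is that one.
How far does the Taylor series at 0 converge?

The radius of convergence is 1/8.

No rational of total degree below 3 reproduces all 8 coefficients; solving the [0/3] Pade equations on them gives f(χ) = 9/(10*(χ - 1/6)*(χ + 1/8)**2), whose expansion matches every shown term.
Denominator factor (χ + 1/8)^2: pole of order 2 at -1/8, modulus 1/8.
Denominator factor (χ - 1/6): pole of order 1 at 1/6, modulus 1/6.
The radius of convergence is the smallest modulus among the singular points: 1/8.


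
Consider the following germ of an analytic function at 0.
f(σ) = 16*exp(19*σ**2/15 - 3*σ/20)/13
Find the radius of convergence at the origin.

The radius of convergence is infinite.

The factor exp(19*σ**2/15 - 3*σ/20) is entire and contributes no finite singular point.
The polynomial part has no poles.
No finite singular points: the Taylor series at 0 converges everywhere.


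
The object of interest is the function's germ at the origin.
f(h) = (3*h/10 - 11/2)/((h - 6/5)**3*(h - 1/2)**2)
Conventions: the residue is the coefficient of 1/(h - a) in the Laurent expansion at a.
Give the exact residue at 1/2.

At the order-2 pole 1/2 set g(h) = (h - (1/2))^2*f(h) = (3*h/10 - 11/2)/(h - 6/5)**3.
Order-2 pole: residue = g'(a); g'(1/2) = 158400/2401, so the residue is 158400/2401.

The residue is 158400/2401.


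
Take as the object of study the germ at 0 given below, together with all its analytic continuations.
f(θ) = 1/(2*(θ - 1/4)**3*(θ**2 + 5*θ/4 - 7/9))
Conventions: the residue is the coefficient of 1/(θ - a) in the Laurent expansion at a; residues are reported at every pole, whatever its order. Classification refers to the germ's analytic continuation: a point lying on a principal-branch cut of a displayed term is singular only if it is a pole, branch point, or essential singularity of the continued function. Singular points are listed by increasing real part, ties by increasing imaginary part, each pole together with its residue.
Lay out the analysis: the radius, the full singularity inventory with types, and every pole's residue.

Radius of convergence at 0: 1/4.
At -5/8 - (1/24)*sqrt(673): a pole of order 1; residue 323352/24389 - (8368920/16413797)*sqrt(673).
At 1/4: a pole of order 3; residue -646704/24389.
At -5/8 + (1/24)*sqrt(673): a pole of order 1; residue 323352/24389 + (8368920/16413797)*sqrt(673).

Denominator factor (θ - 1/4)^3: pole of order 3 at 1/4, modulus 1/4.
Denominator factor (θ**2 + 5*θ/4 - 7/9): discriminant 673/144, real irrational roots -5/8 + (1/24)*sqrt(673) and -5/8 - (1/24)*sqrt(673); poles of order 1, moduli -5/8 + (1/24)*sqrt(673) and 5/8 + (1/24)*sqrt(673).
The radius of convergence is the smallest modulus among the singular points: 1/4.
The factor θ**2 + 5*θ/4 - 7/9 splits as (θ - a)(θ - a') with a = -5/8 - (1/24)*sqrt(673), a' = -5/8 + (1/24)*sqrt(673). At the order-1 pole a set g(θ) = (θ - a)*f(θ) = [1/(2*(θ - 1/4)**3)] / (θ - a').
Simple pole: residue = g(a) at a = -5/8 - (1/24)*sqrt(673), which is 323352/24389 - (8368920/16413797)*sqrt(673).
At the order-3 pole 1/4 set g(θ) = (θ - (1/4))^3*f(θ) = 1/(2*(θ**2 + 5*θ/4 - 7/9)).
Order-3 pole: residue = g''(a)/2; g''(1/4) = -1293408/24389, so the residue is -646704/24389.
The factor θ**2 + 5*θ/4 - 7/9 splits as (θ - a)(θ - a') with a = -5/8 + (1/24)*sqrt(673), a' = -5/8 - (1/24)*sqrt(673). At the order-1 pole a set g(θ) = (θ - a)*f(θ) = [1/(2*(θ - 1/4)**3)] / (θ - a').
Simple pole: residue = g(a) at a = -5/8 + (1/24)*sqrt(673), which is 323352/24389 + (8368920/16413797)*sqrt(673).
List the singular points by increasing real part (a conjugate pair: the negative imaginary part first).


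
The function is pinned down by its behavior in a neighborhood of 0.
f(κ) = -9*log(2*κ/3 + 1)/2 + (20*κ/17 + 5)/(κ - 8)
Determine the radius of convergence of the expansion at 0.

Denominator factor (κ - 8): pole of order 1 at 8, modulus 8.
Branch term (-9/2)*log(1 - κ/(-3/2)): its argument vanishes at κ = -3/2, a logarithmic branch point, modulus 3/2.
The radius of convergence is the smallest modulus among the singular points: 3/2.

The radius of convergence is 3/2.


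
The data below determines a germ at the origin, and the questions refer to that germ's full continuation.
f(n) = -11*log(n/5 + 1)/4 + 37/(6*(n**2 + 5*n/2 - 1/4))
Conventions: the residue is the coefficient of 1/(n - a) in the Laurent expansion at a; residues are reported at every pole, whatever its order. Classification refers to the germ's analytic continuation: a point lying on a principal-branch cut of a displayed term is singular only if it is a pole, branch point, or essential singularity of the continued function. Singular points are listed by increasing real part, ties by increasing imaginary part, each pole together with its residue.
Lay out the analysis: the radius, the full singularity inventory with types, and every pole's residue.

Radius of convergence at 0: -5/4 + (1/4)*sqrt(29).
At -5: a logarithmic branch point.
At -5/4 - (1/4)*sqrt(29): a pole of order 1; residue -(37/87)*sqrt(29).
At -5/4 + (1/4)*sqrt(29): a pole of order 1; residue (37/87)*sqrt(29).

Denominator factor (n**2 + 5*n/2 - 1/4): discriminant 29/4, real irrational roots -5/4 + (1/4)*sqrt(29) and -5/4 - (1/4)*sqrt(29); poles of order 1, moduli -5/4 + (1/4)*sqrt(29) and 5/4 + (1/4)*sqrt(29).
Branch term (-11/4)*log(1 - n/(-5)): its argument vanishes at n = -5, a logarithmic branch point, modulus 5.
The radius of convergence is the smallest modulus among the singular points: -5/4 + (1/4)*sqrt(29).
The branch term is analytic at -5/4 - (1/4)*sqrt(29) and contributes nothing to the residue; only the rational part matters.
The factor n**2 + 5*n/2 - 1/4 splits as (n - a)(n - a') with a = -5/4 - (1/4)*sqrt(29), a' = -5/4 + (1/4)*sqrt(29). At the order-1 pole a set g(n) = (n - a)*(rational part) = [37/6] / (n - a').
Simple pole: residue = g(a) at a = -5/4 - (1/4)*sqrt(29), which is -(37/87)*sqrt(29).
The branch term is analytic at -5/4 + (1/4)*sqrt(29) and contributes nothing to the residue; only the rational part matters.
The factor n**2 + 5*n/2 - 1/4 splits as (n - a)(n - a') with a = -5/4 + (1/4)*sqrt(29), a' = -5/4 - (1/4)*sqrt(29). At the order-1 pole a set g(n) = (n - a)*(rational part) = [37/6] / (n - a').
Simple pole: residue = g(a) at a = -5/4 + (1/4)*sqrt(29), which is (37/87)*sqrt(29).
List the singular points by increasing real part (a conjugate pair: the negative imaginary part first).


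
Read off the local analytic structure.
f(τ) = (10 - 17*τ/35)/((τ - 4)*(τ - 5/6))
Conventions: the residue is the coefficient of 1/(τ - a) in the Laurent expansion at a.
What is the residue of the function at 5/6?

At the order-1 pole 5/6 set g(τ) = (τ - (5/6))*f(τ) = (10 - 17*τ/35)/(τ - 4).
Simple pole: residue = g(a) at a = 5/6, which is -403/133.

The residue is -403/133.


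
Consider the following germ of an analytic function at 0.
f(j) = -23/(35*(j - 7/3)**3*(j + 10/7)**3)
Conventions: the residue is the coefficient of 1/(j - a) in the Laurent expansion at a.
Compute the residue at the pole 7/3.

The residue is -80515134/15385281995.

At the order-3 pole 7/3 set g(j) = (j - (7/3))^3*f(j) = -23/(35*(j + 10/7)**3).
Order-3 pole: residue = g''(a)/2; g''(7/3) = -161030268/15385281995, so the residue is -80515134/15385281995.


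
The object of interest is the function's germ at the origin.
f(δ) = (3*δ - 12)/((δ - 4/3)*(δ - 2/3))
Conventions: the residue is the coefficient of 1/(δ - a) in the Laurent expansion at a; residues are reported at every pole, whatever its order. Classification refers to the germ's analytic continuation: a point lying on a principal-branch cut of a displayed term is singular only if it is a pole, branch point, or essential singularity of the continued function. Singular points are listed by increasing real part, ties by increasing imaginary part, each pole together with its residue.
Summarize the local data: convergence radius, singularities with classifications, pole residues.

Denominator factor (δ - 2/3): pole of order 1 at 2/3, modulus 2/3.
Denominator factor (δ - 4/3): pole of order 1 at 4/3, modulus 4/3.
The radius of convergence is the smallest modulus among the singular points: 2/3.
At the order-1 pole 2/3 set g(δ) = (δ - (2/3))*f(δ) = (3*δ - 12)/(δ - 4/3).
Simple pole: residue = g(a) at a = 2/3, which is 15.
At the order-1 pole 4/3 set g(δ) = (δ - (4/3))*f(δ) = (3*δ - 12)/(δ - 2/3).
Simple pole: residue = g(a) at a = 4/3, which is -12.
List the singular points by increasing real part (a conjugate pair: the negative imaginary part first).

Radius of convergence at 0: 2/3.
At 2/3: a pole of order 1; residue 15.
At 4/3: a pole of order 1; residue -12.


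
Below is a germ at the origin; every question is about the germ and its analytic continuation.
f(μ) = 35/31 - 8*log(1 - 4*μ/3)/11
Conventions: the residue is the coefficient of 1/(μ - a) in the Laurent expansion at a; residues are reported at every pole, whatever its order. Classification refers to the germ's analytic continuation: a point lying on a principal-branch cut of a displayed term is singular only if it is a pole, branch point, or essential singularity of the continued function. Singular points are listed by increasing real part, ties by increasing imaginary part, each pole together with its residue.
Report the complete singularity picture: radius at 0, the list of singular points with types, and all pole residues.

Radius of convergence at 0: 3/4.
At 3/4: a logarithmic branch point.

Branch term (-8/11)*log(1 - μ/(3/4)): its argument vanishes at μ = 3/4, a logarithmic branch point, modulus 3/4.
The radius of convergence is the smallest modulus among the singular points: 3/4.


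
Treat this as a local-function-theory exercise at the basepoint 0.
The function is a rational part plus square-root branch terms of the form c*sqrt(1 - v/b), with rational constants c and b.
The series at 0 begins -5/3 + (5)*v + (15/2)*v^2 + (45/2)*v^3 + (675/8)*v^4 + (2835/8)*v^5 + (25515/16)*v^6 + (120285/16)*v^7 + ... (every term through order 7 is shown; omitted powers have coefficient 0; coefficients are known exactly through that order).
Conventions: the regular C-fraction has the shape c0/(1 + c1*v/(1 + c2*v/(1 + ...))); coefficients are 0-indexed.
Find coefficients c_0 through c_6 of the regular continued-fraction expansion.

Taylor coefficients (read off): a_0 = -5/3, a_1 = 5, a_2 = 15/2, a_3 = 45/2, a_4 = 675/8, a_5 = 2835/8, a_6 = 25515/16.
c0 = a_0 = -5/3. Peel one level at a time: if S = 1 + c*v/S' with S'(0) = 1, then c is the v-coefficient of S and S' = c*v/(S - 1).
S_1 = c0/f = 1 + (3)*v + (27/2)*v^2 + ...; c1 = 3.
S_2 = c1*v/(S_1 - 1) = 1 + (-9/2)*v + (-9/4)*v^2 + ...; c2 = -9/2.
S_3 = c2*v/(S_2 - 1) = 1 + (-1/2)*v + (-5/4)*v^2 + ...; c3 = -1/2.
S_4 = c3*v/(S_3 - 1) = 1 + (-5/2)*v + (-9/4)*v^2 + ...; c4 = -5/2.
S_5 = c4*v/(S_4 - 1) = 1 + (-9/10)*v + (-189/100)*v^2 + ...; c5 = -9/10.
S_6 = c5*v/(S_5 - 1) = 1 + (-21/10)*v + ...; c6 = -21/10.

The regular C-fraction coefficients are [-5/3, 3, -9/2, -1/2, -5/2, -9/10, -21/10].


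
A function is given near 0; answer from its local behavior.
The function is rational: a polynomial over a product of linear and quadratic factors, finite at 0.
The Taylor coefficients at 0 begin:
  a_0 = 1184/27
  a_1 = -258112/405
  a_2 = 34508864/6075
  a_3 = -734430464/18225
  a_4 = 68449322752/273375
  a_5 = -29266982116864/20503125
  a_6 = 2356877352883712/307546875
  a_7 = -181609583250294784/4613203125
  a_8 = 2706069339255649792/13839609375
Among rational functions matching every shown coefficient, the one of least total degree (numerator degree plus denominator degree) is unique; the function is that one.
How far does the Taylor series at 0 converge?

The radius of convergence is 11/10 - (1/10)*sqrt(71).

No rational of total degree below 7 reproduces all 9 coefficients; solving the [0/7] Pade equations on them gives f(κ) = 37/(9*(κ + 3/4)*(κ**2 + 11*κ/5 + 1/2)**3), whose expansion matches every shown term.
Denominator factor (κ + 3/4): pole of order 1 at -3/4, modulus 3/4.
Denominator factor (κ**2 + 11*κ/5 + 1/2)^3: discriminant 71/25, real irrational roots -11/10 + (1/10)*sqrt(71) and -11/10 - (1/10)*sqrt(71); poles of order 3, moduli 11/10 - (1/10)*sqrt(71) and 11/10 + (1/10)*sqrt(71).
The radius of convergence is the smallest modulus among the singular points: 11/10 - (1/10)*sqrt(71).


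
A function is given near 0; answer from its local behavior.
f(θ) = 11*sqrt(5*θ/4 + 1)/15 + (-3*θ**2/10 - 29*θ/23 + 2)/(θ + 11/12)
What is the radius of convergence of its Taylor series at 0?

Denominator factor (θ + 11/12): pole of order 1 at -11/12, modulus 11/12.
Branch term (11/15)*sqrt(1 - θ/(-4/5)): its argument vanishes at θ = -4/5, a square-root branch point, modulus 4/5.
The radius of convergence is the smallest modulus among the singular points: 4/5.

The radius of convergence is 4/5.


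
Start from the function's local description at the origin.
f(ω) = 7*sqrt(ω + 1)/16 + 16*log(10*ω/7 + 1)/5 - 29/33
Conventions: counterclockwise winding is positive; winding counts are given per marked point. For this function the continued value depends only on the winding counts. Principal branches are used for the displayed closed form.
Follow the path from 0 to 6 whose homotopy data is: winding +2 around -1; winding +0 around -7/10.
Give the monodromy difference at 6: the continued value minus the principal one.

The rational part is single-valued and drops out of the difference; each branch term changes only by its own monodromy.
(7/16)*sqrt(1 - ω/(-1)): winding +2 is even, the square root returns to the same sheet, contribution 0.
(16/5)*log(1 - ω/(-7/10)): winding 0 around -7/10, so this term returns to its principal value, contribution 0.
Summing the contributions at ω = 6 gives 0.

Continued minus principal equals 0.


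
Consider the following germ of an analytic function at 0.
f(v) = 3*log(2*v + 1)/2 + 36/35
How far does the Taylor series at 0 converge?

The radius of convergence is 1/2.

Branch term (3/2)*log(1 - v/(-1/2)): its argument vanishes at v = -1/2, a logarithmic branch point, modulus 1/2.
The radius of convergence is the smallest modulus among the singular points: 1/2.


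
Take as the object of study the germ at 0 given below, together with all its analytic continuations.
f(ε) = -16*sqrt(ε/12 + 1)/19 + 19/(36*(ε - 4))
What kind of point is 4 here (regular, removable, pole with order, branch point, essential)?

The denominator factor ε - 4 vanishes at 4 and appears to the power 1; the numerator there equals 19/36, nonzero, and no other factor vanishes.
The branch terms are analytic at this point.
Hence a pole whose order is the multiplicity, 1.

The point is a pole of order 1.


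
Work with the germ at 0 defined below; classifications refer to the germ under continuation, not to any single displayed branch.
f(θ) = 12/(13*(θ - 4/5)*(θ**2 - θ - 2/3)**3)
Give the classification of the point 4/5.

The point is a pole of order 1.

The denominator factor θ - 4/5 vanishes at 4/5 and appears to the power 1; the numerator there equals 12/13, nonzero, and no other factor vanishes.
Hence a pole whose order is the multiplicity, 1.


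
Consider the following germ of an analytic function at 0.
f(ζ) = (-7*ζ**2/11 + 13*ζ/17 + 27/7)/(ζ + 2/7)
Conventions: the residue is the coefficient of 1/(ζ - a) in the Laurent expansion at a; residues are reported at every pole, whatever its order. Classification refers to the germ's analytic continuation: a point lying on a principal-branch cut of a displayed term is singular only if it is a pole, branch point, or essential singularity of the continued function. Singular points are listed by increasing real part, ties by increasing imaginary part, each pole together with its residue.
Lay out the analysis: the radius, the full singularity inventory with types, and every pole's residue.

Denominator factor (ζ + 2/7): pole of order 1 at -2/7, modulus 2/7.
The radius of convergence is the smallest modulus among the singular points: 2/7.
At the order-1 pole -2/7 set g(ζ) = (ζ - (-2/7))*f(ζ) = -7*ζ**2/11 + 13*ζ/17 + 27/7.
Simple pole: residue = g(a) at a = -2/7, which is 4695/1309.

Radius of convergence at 0: 2/7.
At -2/7: a pole of order 1; residue 4695/1309.


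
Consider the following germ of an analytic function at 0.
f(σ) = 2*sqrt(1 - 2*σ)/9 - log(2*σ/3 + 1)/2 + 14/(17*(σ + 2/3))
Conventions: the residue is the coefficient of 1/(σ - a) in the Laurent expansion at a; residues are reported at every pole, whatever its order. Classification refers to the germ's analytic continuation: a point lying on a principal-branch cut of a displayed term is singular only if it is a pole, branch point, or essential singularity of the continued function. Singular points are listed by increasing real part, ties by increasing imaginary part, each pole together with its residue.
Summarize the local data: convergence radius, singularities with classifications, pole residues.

Radius of convergence at 0: 1/2.
At -3/2: a logarithmic branch point.
At -2/3: a pole of order 1; residue 14/17.
At 1/2: an algebraic (square-root) branch point.

Denominator factor (σ + 2/3): pole of order 1 at -2/3, modulus 2/3.
Branch term (2/9)*sqrt(1 - σ/(1/2)): its argument vanishes at σ = 1/2, a square-root branch point, modulus 1/2.
Branch term (-1/2)*log(1 - σ/(-3/2)): its argument vanishes at σ = -3/2, a logarithmic branch point, modulus 3/2.
The radius of convergence is the smallest modulus among the singular points: 1/2.
The branch terms are analytic at -2/3 and contribute nothing to the residue; only the rational part matters.
At the order-1 pole -2/3 set g(σ) = (σ - (-2/3))*(rational part) = 14/17.
Simple pole: residue = g(a) at a = -2/3, which is 14/17.
List the singular points by increasing real part (a conjugate pair: the negative imaginary part first).


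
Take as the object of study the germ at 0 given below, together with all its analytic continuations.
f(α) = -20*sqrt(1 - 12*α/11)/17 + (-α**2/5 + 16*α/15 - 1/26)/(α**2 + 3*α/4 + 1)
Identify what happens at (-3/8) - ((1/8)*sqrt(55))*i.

The point is a pole of order 1.

The denominator factor α**2 + 3*α/4 + 1 vanishes at (-3/8) - ((1/8)*sqrt(55))*i and appears to the power 1; the numerator there equals (-613/2080) - ((73/480)*sqrt(55))*i, nonzero, and no other factor vanishes.
The branch terms are analytic at this point.
Hence a pole whose order is the multiplicity, 1.


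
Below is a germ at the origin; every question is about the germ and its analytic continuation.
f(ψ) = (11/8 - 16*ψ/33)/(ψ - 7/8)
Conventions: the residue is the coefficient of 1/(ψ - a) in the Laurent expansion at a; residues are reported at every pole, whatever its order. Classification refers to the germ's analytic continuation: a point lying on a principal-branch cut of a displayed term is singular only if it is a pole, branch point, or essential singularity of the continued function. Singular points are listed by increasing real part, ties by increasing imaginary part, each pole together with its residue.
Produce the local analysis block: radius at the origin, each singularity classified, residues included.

Denominator factor (ψ - 7/8): pole of order 1 at 7/8, modulus 7/8.
The radius of convergence is the smallest modulus among the singular points: 7/8.
At the order-1 pole 7/8 set g(ψ) = (ψ - (7/8))*f(ψ) = 11/8 - 16*ψ/33.
Simple pole: residue = g(a) at a = 7/8, which is 251/264.

Radius of convergence at 0: 7/8.
At 7/8: a pole of order 1; residue 251/264.


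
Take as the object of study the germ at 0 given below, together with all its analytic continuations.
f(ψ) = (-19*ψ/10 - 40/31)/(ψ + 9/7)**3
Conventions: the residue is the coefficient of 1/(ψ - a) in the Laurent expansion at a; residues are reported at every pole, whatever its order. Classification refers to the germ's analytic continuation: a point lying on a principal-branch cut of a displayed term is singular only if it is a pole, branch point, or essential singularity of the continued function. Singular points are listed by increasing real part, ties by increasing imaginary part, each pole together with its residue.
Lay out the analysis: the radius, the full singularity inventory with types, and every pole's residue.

Denominator factor (ψ + 9/7)^3: pole of order 3 at -9/7, modulus 9/7.
The radius of convergence is the smallest modulus among the singular points: 9/7.
At the order-3 pole -9/7 set g(ψ) = (ψ - (-9/7))^3*f(ψ) = -19*ψ/10 - 40/31.
Order-3 pole: residue = g''(a)/2; g''(-9/7) = 0, so the residue is 0.

Radius of convergence at 0: 9/7.
At -9/7: a pole of order 3; residue 0.


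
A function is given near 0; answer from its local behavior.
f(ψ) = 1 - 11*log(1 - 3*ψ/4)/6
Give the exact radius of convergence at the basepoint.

The radius of convergence is 4/3.

Branch term (-11/6)*log(1 - ψ/(4/3)): its argument vanishes at ψ = 4/3, a logarithmic branch point, modulus 4/3.
The radius of convergence is the smallest modulus among the singular points: 4/3.


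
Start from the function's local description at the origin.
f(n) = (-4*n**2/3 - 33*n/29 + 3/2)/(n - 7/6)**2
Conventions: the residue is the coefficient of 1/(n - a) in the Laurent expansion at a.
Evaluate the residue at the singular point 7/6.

The residue is -1109/261.

At the order-2 pole 7/6 set g(n) = (n - (7/6))^2*f(n) = -4*n**2/3 - 33*n/29 + 3/2.
Order-2 pole: residue = g'(a); g'(7/6) = -1109/261, so the residue is -1109/261.


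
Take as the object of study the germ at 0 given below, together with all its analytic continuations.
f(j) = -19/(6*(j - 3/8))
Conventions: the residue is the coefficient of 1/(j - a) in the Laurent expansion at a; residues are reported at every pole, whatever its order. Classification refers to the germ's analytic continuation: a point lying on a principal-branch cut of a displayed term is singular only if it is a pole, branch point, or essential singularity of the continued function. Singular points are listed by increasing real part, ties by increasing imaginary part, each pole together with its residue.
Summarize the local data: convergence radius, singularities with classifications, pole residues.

Denominator factor (j - 3/8): pole of order 1 at 3/8, modulus 3/8.
The radius of convergence is the smallest modulus among the singular points: 3/8.
At the order-1 pole 3/8 set g(j) = (j - (3/8))*f(j) = -19/6.
Simple pole: residue = g(a) at a = 3/8, which is -19/6.

Radius of convergence at 0: 3/8.
At 3/8: a pole of order 1; residue -19/6.


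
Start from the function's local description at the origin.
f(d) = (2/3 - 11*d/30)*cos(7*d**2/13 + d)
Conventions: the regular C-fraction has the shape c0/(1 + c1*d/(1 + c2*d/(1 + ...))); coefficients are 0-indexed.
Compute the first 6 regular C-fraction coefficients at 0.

Taylor coefficients (expand at 0): a_0 = 2/3, a_1 = -11/30, a_2 = -1/3, a_3 = -137/780, a_4 = 3911/30420, a_5 = 1321/13520.
c0 = a_0 = 2/3. Peel one level at a time: if S = 1 + c*d/S' with S'(0) = 1, then c is the d-coefficient of S and S' = c*d/(S - 1).
S_1 = c0/f = 1 + (11/20)*d + (321/400)*d^2 + ...; c1 = 11/20.
S_2 = c1*d/(S_1 - 1) = 1 + (-321/220)*d + (1093/3146)*d^2 + ...; c2 = -321/220.
S_3 = c2*d/(S_2 - 1) = 1 + (10930/45903)*d + (6599870/17413929)*d^2 + ...; c3 = 10930/45903.
S_4 = c3*d/(S_3 - 1) = 1 + (-7259857/4561089)*d + (26836068193/7268244516)*d^2 + ...; c4 = -7259857/4561089.
S_5 = c4*d/(S_4 - 1) = 1 + (261041754241/112533063396)*d + ...; c5 = 261041754241/112533063396.

The regular C-fraction coefficients are [2/3, 11/20, -321/220, 10930/45903, -7259857/4561089, 261041754241/112533063396].


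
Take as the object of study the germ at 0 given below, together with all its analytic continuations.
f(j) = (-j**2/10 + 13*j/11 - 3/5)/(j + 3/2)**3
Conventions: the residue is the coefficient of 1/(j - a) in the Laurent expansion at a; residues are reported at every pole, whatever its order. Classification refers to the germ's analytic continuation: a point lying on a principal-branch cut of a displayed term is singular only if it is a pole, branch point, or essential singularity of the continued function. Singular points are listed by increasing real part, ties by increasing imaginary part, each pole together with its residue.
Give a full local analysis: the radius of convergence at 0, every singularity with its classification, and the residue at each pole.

Radius of convergence at 0: 3/2.
At -3/2: a pole of order 3; residue -1/10.

Denominator factor (j + 3/2)^3: pole of order 3 at -3/2, modulus 3/2.
The radius of convergence is the smallest modulus among the singular points: 3/2.
At the order-3 pole -3/2 set g(j) = (j - (-3/2))^3*f(j) = -j**2/10 + 13*j/11 - 3/5.
Order-3 pole: residue = g''(a)/2; g''(-3/2) = -1/5, so the residue is -1/10.


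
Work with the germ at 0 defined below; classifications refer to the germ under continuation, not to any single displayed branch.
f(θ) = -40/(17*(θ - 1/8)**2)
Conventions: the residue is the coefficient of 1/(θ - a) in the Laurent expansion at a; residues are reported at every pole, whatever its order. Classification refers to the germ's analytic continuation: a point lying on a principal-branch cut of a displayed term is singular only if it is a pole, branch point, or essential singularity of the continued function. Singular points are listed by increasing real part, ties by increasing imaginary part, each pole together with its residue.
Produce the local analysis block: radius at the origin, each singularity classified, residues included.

Radius of convergence at 0: 1/8.
At 1/8: a pole of order 2; residue 0.

Denominator factor (θ - 1/8)^2: pole of order 2 at 1/8, modulus 1/8.
The radius of convergence is the smallest modulus among the singular points: 1/8.
At the order-2 pole 1/8 set g(θ) = (θ - (1/8))^2*f(θ) = -40/17.
Order-2 pole: residue = g'(a); g'(1/8) = 0, so the residue is 0.


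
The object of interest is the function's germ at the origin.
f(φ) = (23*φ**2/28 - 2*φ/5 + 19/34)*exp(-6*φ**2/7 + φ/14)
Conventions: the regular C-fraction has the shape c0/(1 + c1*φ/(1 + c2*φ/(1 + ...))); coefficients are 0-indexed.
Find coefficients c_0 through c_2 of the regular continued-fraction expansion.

Taylor coefficients (expand at 0): a_0 = 19/34, a_1 = -857/2380, a_2 = 21011/66640.
c0 = a_0 = 19/34. Peel one level at a time: if S = 1 + c*φ/S' with S'(0) = 1, then c is the φ-coefficient of S and S' = c*φ/(S - 1).
S_1 = c0/f = 1 + (857/1330)*φ + (-527147/3537800)*φ^2 + ...; c1 = 857/1330.
S_2 = c1*φ/(S_1 - 1) = 1 + (527147/2279620)*φ + ...; c2 = 527147/2279620.

The regular C-fraction coefficients are [19/34, 857/1330, 527147/2279620].


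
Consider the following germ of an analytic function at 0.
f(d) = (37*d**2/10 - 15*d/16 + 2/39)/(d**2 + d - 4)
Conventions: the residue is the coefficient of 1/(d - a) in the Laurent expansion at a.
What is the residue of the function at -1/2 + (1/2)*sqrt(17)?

The residue is -371/160 + (107141/106080)*sqrt(17).

The factor d**2 + d - 4 splits as (d - a)(d - a') with a = -1/2 + (1/2)*sqrt(17), a' = -1/2 - (1/2)*sqrt(17). At the order-1 pole a set g(d) = (d - a)*f(d) = [37*d**2/10 - 15*d/16 + 2/39] / (d - a').
Simple pole: residue = g(a) at a = -1/2 + (1/2)*sqrt(17), which is -371/160 + (107141/106080)*sqrt(17).


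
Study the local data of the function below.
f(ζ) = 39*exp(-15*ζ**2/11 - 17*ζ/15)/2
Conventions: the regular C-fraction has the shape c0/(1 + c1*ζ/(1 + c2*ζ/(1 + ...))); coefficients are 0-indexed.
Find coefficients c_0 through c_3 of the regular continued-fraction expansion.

Taylor coefficients (expand at 0): a_0 = 39/2, a_1 = -221/10, a_2 = -46423/3300, a_3 = 3772691/148500.
c0 = a_0 = 39/2. Peel one level at a time: if S = 1 + c*ζ/S' with S'(0) = 1, then c is the ζ-coefficient of S and S' = c*ζ/(S - 1).
S_1 = c0/f = 1 + (17/15)*ζ + (9929/4950)*ζ^2 + ...; c1 = 17/15.
S_2 = c1*ζ/(S_1 - 1) = 1 + (-9929/5610)*ζ + (146793541/94416300)*ζ^2 + ...; c2 = -9929/5610.
S_3 = c2*ζ/(S_2 - 1) = 1 + (146793541/167105070)*ζ + ...; c3 = 146793541/167105070.

The regular C-fraction coefficients are [39/2, 17/15, -9929/5610, 146793541/167105070].


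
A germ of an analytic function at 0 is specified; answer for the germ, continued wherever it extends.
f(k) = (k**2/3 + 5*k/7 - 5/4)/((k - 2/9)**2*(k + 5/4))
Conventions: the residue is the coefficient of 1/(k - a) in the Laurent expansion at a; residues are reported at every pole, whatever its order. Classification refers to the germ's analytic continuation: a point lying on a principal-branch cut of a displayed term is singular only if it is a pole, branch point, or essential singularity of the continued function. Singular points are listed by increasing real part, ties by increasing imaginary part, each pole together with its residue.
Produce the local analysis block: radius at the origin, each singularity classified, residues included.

Denominator factor (k + 5/4): pole of order 1 at -5/4, modulus 5/4.
Denominator factor (k - 2/9)^2: pole of order 2 at 2/9, modulus 2/9.
The radius of convergence is the smallest modulus among the singular points: 2/9.
At the order-1 pole -5/4 set g(k) = (k - (-5/4))*f(k) = (k**2/3 + 5*k/7 - 5/4)/(k - 2/9)**2.
Simple pole: residue = g(a) at a = -5/4, which is -14715/19663.
At the order-2 pole 2/9 set g(k) = (k - (2/9))^2*f(k) = (k**2/3 + 5*k/7 - 5/4)/(k + 5/4).
Order-2 pole: residue = g'(a); g'(2/9) = 63808/58989, so the residue is 63808/58989.
List the singular points by increasing real part (a conjugate pair: the negative imaginary part first).

Radius of convergence at 0: 2/9.
At -5/4: a pole of order 1; residue -14715/19663.
At 2/9: a pole of order 2; residue 63808/58989.


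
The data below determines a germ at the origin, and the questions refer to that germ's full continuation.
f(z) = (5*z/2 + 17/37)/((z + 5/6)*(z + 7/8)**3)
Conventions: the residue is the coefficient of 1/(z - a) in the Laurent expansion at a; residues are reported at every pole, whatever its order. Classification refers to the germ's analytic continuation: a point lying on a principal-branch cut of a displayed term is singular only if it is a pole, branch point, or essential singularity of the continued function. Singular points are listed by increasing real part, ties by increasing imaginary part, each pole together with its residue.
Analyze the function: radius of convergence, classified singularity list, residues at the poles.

Denominator factor (z + 5/6): pole of order 1 at -5/6, modulus 5/6.
Denominator factor (z + 7/8)^3: pole of order 3 at -7/8, modulus 7/8.
The radius of convergence is the smallest modulus among the singular points: 5/6.
At the order-3 pole -7/8 set g(z) = (z - (-7/8))^3*f(z) = (5*z/2 + 17/37)/(z + 5/6).
Order-3 pole: residue = g''(a)/2; g''(-7/8) = 1661184/37, so the residue is 830592/37.
At the order-1 pole -5/6 set g(z) = (z - (-5/6))*f(z) = (5*z/2 + 17/37)/(z + 7/8)**3.
Simple pole: residue = g(a) at a = -5/6, which is -830592/37.
List the singular points by increasing real part (a conjugate pair: the negative imaginary part first).

Radius of convergence at 0: 5/6.
At -7/8: a pole of order 3; residue 830592/37.
At -5/6: a pole of order 1; residue -830592/37.


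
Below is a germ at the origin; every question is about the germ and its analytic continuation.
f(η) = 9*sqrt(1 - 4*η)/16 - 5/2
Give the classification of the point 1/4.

The point is an algebraic (square-root) branch point.

The term (9/16)*sqrt(1 - η/(1/4)) has argument 1 - 1/4/(1/4) = 0 at 1/4: a square-root (algebraic, two-sheeted) branch point; the remaining terms are analytic or single-valued there.
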